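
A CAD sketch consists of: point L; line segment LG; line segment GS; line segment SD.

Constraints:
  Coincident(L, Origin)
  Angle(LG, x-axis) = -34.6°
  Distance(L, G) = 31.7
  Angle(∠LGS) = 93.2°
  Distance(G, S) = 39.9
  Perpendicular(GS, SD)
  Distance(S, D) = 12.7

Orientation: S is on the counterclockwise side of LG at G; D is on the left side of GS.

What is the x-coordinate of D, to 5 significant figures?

40.513

L is at the origin; LG runs at -34.6° with length 31.7, so G = 31.7·(cos -34.6°, sin -34.6°) = (26.093, -18.001). ∠LGS = 93.2°, so GS runs at -34.6° + (180° − 93.2°) = 52.200° from the x-axis; with |GS| = 39.9, S = G + 39.9·(cos 52.200°, sin 52.200°) = (50.548, 13.527). GS is perpendicular to SD; with |SD| = 12.7 on the left of GS, D = S + 12.7·(-0.79016, 0.61291) = (40.513, 21.310). So D.x = 40.513.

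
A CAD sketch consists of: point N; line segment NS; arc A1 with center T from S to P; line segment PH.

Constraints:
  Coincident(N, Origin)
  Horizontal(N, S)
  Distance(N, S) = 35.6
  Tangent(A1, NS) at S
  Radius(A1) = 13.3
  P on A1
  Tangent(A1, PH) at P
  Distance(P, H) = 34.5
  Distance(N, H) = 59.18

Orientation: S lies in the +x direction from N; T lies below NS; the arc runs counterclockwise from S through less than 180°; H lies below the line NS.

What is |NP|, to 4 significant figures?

28.22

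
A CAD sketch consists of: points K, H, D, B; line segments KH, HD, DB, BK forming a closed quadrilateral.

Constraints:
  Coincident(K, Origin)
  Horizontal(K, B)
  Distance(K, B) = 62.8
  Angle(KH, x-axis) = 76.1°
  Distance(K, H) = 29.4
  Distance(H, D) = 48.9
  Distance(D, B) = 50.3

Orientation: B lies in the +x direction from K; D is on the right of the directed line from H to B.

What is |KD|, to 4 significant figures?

25.46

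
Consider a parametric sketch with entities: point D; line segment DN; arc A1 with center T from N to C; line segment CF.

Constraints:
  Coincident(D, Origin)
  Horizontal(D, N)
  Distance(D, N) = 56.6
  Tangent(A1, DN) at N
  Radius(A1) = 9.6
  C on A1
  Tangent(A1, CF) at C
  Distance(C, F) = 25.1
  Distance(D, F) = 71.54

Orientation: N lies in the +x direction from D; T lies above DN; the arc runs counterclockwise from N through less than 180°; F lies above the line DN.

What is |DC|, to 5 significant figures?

67.008

D is at the origin; D and N share the same y with |DN| = 56.6 and N on the +x side, so N = (56.600, 0.0000). A1 meets DN tangentially, so TN is at right angles to DN, so T = N + (0, 9.6) = (56.600, 9.6000). Since TC ⟂ CF (tangency), |TF| = √(9.6² + 25.1²) = 26.873 regardless of where C sits on A1. So F lies on both circle(D, 71.54) and circle(T, 26.873); the above-DN intersection is F = (61.848, 35.956). C is the foot of the tangent from F: C = (66.064, 11.212).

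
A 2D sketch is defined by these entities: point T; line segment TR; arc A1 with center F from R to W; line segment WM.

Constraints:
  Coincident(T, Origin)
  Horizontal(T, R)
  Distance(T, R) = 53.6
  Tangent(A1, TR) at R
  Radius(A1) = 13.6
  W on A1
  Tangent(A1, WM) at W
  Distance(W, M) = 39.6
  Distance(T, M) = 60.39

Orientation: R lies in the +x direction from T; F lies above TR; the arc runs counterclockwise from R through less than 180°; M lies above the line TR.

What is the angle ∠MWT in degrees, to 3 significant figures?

62.9°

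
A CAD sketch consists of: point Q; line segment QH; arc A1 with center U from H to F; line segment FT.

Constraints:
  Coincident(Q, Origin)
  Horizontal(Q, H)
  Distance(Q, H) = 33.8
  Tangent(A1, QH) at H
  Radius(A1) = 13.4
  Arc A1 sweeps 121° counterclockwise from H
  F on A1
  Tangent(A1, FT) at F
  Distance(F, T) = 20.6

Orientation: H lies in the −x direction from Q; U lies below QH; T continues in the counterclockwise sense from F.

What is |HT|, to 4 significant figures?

37.97

Q is at the origin; Q and H share the same y with |QH| = 33.8 and H on the −x side, so H = (-33.80, 0.000). A1 meets QH tangentially, so UH is at right angles to QH, so U = H + (0, -13.4) = (-33.80, -13.40). On A1, H sits at bearing 90° from U; a 121° counterclockwise sweep puts F at bearing 211°, so F = U + 13.4·(cos 211°, sin 211°) = (-45.29, -20.30). The tangent condition forces UF to be normal to FT, so FT runs along (−sin 211°, cos 211°); with |FT| = 20.6, T = (-34.68, -37.96). Then |HT| = |T − H| = 37.97.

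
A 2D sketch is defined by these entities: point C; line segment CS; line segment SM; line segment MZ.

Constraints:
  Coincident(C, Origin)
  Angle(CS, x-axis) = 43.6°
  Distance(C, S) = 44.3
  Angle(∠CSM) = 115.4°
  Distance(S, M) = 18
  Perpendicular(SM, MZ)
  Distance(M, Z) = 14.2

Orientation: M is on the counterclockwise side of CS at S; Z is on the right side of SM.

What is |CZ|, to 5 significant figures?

65.641

∠CSM = 115.4°, so SM runs at 43.6° + (180° − 115.4°) = 108.20° from the x-axis; with |SM| = 18.0, M = S + 18.0·(cos 108.20°, sin 108.20°) = (26.459, 47.650). The perpendicularity gives MZ at right angles to SM; with |MZ| = 14.2 on the right of SM, Z = M + 14.2·(0.94997, 0.31233) = (39.948, 52.085). Then |CZ| = |Z − C| = 65.641.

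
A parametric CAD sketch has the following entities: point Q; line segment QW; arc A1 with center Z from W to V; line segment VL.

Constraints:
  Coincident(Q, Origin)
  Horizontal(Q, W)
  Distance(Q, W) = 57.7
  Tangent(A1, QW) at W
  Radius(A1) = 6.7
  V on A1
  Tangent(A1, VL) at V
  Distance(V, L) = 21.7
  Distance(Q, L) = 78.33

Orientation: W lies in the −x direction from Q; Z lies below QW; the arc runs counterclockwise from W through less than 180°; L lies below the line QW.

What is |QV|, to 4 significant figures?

63.28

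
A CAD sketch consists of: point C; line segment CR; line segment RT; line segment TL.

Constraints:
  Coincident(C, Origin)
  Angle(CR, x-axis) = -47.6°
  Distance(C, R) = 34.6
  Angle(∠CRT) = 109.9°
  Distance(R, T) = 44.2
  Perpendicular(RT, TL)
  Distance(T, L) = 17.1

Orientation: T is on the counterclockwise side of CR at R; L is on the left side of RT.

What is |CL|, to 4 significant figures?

58.07

C is at the origin; CR runs at -47.6° with length 34.6, so R = 34.6·(cos -47.6°, sin -47.6°) = (23.33, -25.55). ∠CRT = 109.9°, so RT runs at -47.6° + (180° − 109.9°) = 22.50° from the x-axis; with |RT| = 44.2, T = R + 44.2·(cos 22.50°, sin 22.50°) = (64.17, -8.636). RT ⟂ TL; with |TL| = 17.1 on the left of RT, L = T + 17.1·(-0.3827, 0.9239) = (57.62, 7.162). Then |CL| = |L − C| = 58.07.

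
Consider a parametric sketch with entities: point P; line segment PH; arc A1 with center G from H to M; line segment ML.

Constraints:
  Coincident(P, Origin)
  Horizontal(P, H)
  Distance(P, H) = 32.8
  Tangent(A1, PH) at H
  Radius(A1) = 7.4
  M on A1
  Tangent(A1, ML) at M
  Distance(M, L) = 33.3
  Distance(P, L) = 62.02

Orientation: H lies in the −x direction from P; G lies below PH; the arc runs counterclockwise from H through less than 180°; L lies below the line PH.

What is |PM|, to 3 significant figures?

40.2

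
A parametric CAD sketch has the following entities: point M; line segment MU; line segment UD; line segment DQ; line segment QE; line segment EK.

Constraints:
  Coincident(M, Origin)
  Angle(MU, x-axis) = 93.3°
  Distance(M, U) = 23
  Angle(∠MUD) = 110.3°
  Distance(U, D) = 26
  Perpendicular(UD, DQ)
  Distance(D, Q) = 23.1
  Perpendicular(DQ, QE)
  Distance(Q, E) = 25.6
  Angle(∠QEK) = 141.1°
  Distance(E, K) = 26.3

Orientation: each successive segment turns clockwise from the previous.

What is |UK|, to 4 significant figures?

21.12

M is at the origin; MU runs at 93.3° with length 23.0, so U = (-1.324, 22.96). ∠MUD = 110.3° gives UD at 23.60° from the x-axis; with |UD| = 26.0, D = (22.50, 33.37). UD ⟂ DQ, so DQ runs at -66.40°; with |DQ| = 23.1, Q = (31.75, 12.20). The perpendicularity gives QE at right angles to DQ, so QE runs at -156.4°; with |QE| = 25.6, E = (8.291, 1.954). ∠QEK = 141.1° gives EK at 164.7° from the x-axis; with |EK| = 26.3, K = (-17.08, 8.894). Then |UK| = |K − U| = 21.12.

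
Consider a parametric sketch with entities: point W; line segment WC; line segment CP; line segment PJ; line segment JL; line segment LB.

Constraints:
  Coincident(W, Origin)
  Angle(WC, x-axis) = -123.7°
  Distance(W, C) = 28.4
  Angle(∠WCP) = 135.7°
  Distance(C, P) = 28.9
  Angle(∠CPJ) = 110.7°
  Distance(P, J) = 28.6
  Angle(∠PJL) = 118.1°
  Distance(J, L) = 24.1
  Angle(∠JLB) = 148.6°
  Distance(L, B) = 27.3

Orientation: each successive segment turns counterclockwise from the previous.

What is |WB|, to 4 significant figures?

37.50

∠PJL = 118.1° gives JL at 51.80° from the x-axis; with |JL| = 24.1, L = (32.62, -38.11). ∠JLB = 148.6° gives LB at 83.20° from the x-axis; with |LB| = 27.3, B = (35.85, -11.00). Then |WB| = |B − W| = 37.50.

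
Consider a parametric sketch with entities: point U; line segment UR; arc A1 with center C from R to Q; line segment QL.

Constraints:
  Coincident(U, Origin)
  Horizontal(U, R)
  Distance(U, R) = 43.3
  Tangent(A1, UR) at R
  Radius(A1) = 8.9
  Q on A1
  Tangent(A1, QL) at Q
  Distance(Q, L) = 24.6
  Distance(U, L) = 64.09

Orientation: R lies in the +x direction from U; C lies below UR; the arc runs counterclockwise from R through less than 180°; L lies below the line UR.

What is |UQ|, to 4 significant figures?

40.40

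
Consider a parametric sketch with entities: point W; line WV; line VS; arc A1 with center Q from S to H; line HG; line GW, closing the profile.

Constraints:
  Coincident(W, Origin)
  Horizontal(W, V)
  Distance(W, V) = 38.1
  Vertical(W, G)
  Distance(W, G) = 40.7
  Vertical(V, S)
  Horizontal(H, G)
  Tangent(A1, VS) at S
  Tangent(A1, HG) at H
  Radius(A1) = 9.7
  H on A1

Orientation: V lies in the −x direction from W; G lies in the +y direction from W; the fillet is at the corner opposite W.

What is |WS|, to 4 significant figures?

49.12

W is at the origin; W and V share the same y with |WV| = 38.1 and V on the −x side, so V = (-38.10, 0.000). WG is vertical with |WG| = 40.7 and G on the +y side, so G = (0.000, 40.70). The virtual corner opposite W is at (-38.10, 40.70). Tangency of A1 to VS means the radius QS is perpendicular to VS and A1 meets HG tangentially, so QH is at right angles to HG, with radius 9.7, so the center Q sits 9.7 in from both sides at Q = (-28.40, 31.00). That places the tangent points at S = (-38.10, 31.00) on VS and H = (-28.40, 40.70) on HG. Then |WS| = |S − W| = 49.12.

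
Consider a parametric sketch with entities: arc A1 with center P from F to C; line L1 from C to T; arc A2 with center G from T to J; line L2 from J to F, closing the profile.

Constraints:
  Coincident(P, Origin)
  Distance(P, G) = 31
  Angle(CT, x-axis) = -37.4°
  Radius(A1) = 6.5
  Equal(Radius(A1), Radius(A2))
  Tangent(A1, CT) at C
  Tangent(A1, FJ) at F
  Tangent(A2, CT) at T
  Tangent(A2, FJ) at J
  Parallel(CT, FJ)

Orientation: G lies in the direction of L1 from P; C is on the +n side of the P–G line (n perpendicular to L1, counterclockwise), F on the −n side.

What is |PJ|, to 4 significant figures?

31.67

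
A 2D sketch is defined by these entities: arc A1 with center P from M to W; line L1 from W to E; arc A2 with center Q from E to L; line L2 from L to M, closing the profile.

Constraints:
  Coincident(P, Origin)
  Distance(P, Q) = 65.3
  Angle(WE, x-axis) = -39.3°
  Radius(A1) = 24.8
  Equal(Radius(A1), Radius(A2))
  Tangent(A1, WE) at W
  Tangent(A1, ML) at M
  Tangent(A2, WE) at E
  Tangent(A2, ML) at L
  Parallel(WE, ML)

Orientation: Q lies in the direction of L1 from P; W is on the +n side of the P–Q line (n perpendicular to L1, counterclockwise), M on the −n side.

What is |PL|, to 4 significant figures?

69.85

Tangency of A1 to both parallel lines with radius 24.8 puts W and M at P ± 24.8·n: W = (15.71, 19.19), M = (-15.71, -19.19). Equal radii place E and L the same way about Q: E = Q + 24.8·n = (66.24, -22.17), L = Q − 24.8·n = (34.82, -60.55). Then |PL| = |L − P| = 69.85.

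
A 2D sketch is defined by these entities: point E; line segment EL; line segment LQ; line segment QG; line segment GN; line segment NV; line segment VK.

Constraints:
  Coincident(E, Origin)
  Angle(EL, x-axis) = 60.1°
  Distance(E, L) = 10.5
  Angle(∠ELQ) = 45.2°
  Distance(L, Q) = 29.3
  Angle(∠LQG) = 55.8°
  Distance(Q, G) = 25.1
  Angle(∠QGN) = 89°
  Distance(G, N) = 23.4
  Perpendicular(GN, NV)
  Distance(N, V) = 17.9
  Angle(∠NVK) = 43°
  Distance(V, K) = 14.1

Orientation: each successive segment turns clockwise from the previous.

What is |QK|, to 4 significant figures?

22.01

E is at the origin; EL runs at 60.1° with length 10.5, so L = (5.234, 9.102). ∠ELQ = 45.2° gives LQ at -74.70° from the x-axis; with |LQ| = 29.3, Q = (12.97, -19.16). ∠LQG = 55.8° gives QG at 161.1° from the x-axis; with |QG| = 25.1, G = (-10.78, -11.03). ∠QGN = 89.0° gives GN at 70.10° from the x-axis; with |GN| = 23.4, N = (-2.816, 10.97). GN is perpendicular to NV, so NV runs at -19.90°; with |NV| = 17.9, V = (14.01, 4.881). ∠NVK = 43.0° gives VK at -156.9° from the x-axis; with |VK| = 14.1, K = (1.045, -0.6508). Then |QK| = |K − Q| = 22.01.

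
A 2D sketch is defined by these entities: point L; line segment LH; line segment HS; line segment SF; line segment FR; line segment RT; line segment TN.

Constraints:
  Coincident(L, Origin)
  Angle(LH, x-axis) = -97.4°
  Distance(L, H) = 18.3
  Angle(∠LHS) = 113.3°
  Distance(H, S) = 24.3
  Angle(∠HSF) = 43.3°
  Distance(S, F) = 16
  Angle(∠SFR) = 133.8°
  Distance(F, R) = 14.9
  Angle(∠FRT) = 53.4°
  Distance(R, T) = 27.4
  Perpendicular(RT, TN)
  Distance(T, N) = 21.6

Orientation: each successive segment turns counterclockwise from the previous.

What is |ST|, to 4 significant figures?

14.22

L is at the origin; LH runs at -97.4° with length 18.3, so H = (-2.357, -18.15). ∠LHS = 113.3° gives HS at -30.70° from the x-axis; with |HS| = 24.3, S = (18.54, -30.55). ∠HSF = 43.3° gives SF at 106.0° from the x-axis; with |SF| = 16.0, F = (14.13, -15.17). ∠SFR = 133.8° gives FR at 152.2° from the x-axis; with |FR| = 14.9, R = (0.9470, -8.224). ∠FRT = 53.4° gives RT at -81.20° from the x-axis; with |RT| = 27.4, T = (5.139, -35.30). Then |ST| = |T − S| = 14.22.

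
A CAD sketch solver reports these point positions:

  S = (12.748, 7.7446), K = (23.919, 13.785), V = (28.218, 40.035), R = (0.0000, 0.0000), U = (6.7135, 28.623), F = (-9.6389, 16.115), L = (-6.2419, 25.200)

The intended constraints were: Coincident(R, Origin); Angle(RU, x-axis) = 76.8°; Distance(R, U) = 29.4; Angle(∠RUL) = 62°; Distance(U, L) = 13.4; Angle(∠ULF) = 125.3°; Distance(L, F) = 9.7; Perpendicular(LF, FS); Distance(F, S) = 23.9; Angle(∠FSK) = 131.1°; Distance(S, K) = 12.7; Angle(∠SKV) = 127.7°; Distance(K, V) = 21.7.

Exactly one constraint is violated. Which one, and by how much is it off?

Distance(K, V) = 21.7 — off by 4.90.

R = (0.00, 0.00) ✓; RU at 76.80° ✓; |RU| = 29.40 ✓; ∠RUL = 62.00° ✓; |UL| = 13.40 ✓; ∠ULF = 125.3° ✓; |LF| = 9.699 ✓; ∠(LF, FS) = 90.00° ✓; |FS| = 23.90 ✓; ∠FSK = 131.1° ✓; |SK| = 12.70 ✓; ∠SKV = 127.7° ✓; |KV| = 26.60 ✗.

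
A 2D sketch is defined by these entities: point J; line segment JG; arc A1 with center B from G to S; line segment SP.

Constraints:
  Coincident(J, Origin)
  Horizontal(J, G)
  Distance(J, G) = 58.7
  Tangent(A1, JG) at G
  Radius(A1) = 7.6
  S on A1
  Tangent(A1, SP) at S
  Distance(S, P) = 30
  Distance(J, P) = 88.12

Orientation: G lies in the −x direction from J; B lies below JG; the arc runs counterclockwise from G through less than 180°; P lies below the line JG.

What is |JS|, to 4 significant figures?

64.32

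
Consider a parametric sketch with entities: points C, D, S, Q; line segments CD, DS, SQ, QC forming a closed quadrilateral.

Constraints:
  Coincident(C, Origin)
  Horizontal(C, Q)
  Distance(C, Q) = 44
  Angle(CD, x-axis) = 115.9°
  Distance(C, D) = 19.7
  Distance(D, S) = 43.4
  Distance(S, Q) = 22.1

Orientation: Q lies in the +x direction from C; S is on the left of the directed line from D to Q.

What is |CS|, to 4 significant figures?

40.11

Checks: |DS| = 43.40 ✓; |SQ| = 22.10 ✓.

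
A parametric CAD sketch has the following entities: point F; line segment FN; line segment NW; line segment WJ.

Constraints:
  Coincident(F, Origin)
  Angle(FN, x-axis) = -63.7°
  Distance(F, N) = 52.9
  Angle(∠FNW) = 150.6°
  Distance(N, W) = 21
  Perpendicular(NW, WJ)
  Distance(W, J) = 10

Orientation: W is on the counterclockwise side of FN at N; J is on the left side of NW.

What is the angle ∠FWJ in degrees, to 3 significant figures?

68.8°

F is at the origin; FN runs at -63.7° with length 52.9, so N = 52.9·(cos -63.7°, sin -63.7°) = (23.4, -47.4). ∠FNW = 150.6°, so NW runs at -63.7° + (180° − 150.6°) = -34.3° from the x-axis; with |NW| = 21.0, W = N + 21.0·(cos -34.3°, sin -34.3°) = (40.8, -59.3). NW is perpendicular to WJ; with |WJ| = 10.0 on the left of NW, J = W + 10.0·(0.564, 0.826) = (46.4, -51.0). Then cos ∠FWJ = WF·WJ / (|WF||WJ|), giving 68.8°.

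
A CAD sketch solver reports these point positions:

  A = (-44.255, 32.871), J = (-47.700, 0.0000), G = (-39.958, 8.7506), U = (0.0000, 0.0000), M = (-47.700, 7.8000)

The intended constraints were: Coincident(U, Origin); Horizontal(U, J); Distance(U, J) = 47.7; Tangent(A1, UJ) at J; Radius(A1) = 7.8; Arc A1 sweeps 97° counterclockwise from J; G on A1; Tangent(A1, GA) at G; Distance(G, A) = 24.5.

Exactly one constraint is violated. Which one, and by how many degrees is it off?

Tangent(A1, GA) at G — off by 3.10°.

U = (0.00, 0.00) ✓; U.y = 0.00, J.y = 0.00 ✓; |UJ| = 47.70 ✓; ∠(MJ, JU) = 90.00° ✓; |MJ| = 7.800 ✓; bearing(M→G) − bearing(M→J) = 97.00° ✓; |MG| = 7.800 ✓; ∠(MG, GA) = 86.90° ✗; |GA| = 24.50 ✓.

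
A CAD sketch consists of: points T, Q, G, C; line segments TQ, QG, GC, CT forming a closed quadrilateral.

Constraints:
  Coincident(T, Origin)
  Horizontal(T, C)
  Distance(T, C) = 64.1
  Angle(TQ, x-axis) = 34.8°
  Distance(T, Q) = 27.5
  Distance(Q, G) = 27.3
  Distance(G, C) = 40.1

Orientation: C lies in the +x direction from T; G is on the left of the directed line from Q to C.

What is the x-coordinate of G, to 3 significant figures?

42.8

T is at the origin; TC is horizontal with |TC| = 64.1 and C in +x, so C = (64.1, 0). TQ runs at 34.8° with |TQ| = 27.5, so Q = (22.6, 15.7). G is determined by |QG| = 27.3 and |GC| = 40.1 together: it lies at the intersection of circle(Q, 27.3) and circle(C, 40.1). With |QC| = 44.4, the foot of the radical line on QC is 12.5 from Q and the perpendicular offset is √(27.3² − 12.5²) = 24.3. Taking the left-of-QC solution: G = (42.8, 34.0).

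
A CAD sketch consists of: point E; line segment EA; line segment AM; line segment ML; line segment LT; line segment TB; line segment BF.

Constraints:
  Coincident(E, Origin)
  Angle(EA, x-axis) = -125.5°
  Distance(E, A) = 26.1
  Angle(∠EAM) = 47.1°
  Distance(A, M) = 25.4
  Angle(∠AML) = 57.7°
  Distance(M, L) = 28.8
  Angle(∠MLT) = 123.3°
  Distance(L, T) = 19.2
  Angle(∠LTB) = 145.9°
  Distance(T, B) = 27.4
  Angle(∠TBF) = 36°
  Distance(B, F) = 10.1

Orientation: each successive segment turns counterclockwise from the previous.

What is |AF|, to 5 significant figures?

23.897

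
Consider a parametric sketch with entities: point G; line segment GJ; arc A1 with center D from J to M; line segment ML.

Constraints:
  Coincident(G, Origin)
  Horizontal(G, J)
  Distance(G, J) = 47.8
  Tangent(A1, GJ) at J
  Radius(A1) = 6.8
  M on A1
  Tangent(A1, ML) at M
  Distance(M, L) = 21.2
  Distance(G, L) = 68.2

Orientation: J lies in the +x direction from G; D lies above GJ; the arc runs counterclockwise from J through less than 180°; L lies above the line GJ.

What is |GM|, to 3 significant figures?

53.6

Checks: |DM| = 6.800 ✓; ∠(DM, ML) = 90.00° ✓; |ML| = 21.20 ✓; |GL| = 68.20 ✓.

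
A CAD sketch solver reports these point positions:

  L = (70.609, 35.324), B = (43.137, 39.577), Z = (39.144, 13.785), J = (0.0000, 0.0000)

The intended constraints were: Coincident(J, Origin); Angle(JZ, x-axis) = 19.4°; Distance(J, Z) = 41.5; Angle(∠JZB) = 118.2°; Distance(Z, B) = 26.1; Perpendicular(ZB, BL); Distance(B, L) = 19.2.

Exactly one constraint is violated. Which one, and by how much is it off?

Distance(B, L) = 19.2 — off by 8.60.

J = (0.00, 0.00) ✓; JZ at 19.40° ✓; |JZ| = 41.50 ✓; ∠JZB = 118.2° ✓; |ZB| = 26.10 ✓; ∠(ZB, BL) = 90.00° ✓; |BL| = 27.80 ✗.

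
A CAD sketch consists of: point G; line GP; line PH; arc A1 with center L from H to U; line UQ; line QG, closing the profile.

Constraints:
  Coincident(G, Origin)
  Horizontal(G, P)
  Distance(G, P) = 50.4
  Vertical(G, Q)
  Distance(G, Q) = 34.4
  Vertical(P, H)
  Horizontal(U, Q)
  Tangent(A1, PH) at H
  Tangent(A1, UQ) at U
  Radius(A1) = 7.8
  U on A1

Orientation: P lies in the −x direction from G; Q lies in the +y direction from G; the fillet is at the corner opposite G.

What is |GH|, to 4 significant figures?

56.99

G is at the origin; GP is horizontal with |GP| = 50.4 and P on the −x side, so P = (-50.40, 0.000). GQ is vertical with |GQ| = 34.4 and Q on the +y side, so Q = (0.000, 34.40). The virtual corner opposite G is at (-50.40, 34.40). Since A1 is tangent to PH there, LH ⟂ PH and tangency of A1 to UQ means the radius LU is perpendicular to UQ, with radius 7.8, so the center L sits 7.8 in from both sides at L = (-42.60, 26.60). That places the tangent points at H = (-50.40, 26.60) on PH and U = (-42.60, 34.40) on UQ. Then |GH| = |H − G| = 56.99.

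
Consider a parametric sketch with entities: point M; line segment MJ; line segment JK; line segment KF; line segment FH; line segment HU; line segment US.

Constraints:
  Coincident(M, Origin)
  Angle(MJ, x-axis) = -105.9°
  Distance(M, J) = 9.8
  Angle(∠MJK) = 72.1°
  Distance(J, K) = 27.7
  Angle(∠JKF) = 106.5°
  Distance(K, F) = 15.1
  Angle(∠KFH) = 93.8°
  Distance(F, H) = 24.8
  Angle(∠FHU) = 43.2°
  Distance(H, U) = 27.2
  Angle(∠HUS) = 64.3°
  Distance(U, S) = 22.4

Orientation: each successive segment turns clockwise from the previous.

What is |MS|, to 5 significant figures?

32.374

M is at the origin; MJ runs at -105.9° with length 9.8, so J = (-2.6848, -9.4251). ∠MJK = 72.1° gives JK at 146.20° from the x-axis; with |JK| = 27.7, K = (-25.703, 5.9843). ∠JKF = 106.5° gives KF at 72.700° from the x-axis; with |KF| = 15.1, F = (-21.213, 20.401). ∠KFH = 93.8° gives FH at -13.500° from the x-axis; with |FH| = 24.8, H = (2.9021, 14.612). ∠FHU = 43.2° gives HU at -150.30° from the x-axis; with |HU| = 27.2, U = (-20.725, 1.1353). ∠HUS = 64.3° gives US at 94.000° from the x-axis; with |US| = 22.4, S = (-22.287, 23.481). Then |MS| = |S − M| = 32.374.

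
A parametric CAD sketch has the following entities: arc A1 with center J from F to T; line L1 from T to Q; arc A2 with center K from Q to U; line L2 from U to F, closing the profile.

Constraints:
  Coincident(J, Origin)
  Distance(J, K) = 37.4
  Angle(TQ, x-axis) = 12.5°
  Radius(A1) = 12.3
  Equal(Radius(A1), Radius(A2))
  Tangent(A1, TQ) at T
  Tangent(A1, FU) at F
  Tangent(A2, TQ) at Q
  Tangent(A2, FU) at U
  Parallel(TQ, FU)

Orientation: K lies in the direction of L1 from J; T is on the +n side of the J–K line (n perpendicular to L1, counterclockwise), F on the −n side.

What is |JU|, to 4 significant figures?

39.37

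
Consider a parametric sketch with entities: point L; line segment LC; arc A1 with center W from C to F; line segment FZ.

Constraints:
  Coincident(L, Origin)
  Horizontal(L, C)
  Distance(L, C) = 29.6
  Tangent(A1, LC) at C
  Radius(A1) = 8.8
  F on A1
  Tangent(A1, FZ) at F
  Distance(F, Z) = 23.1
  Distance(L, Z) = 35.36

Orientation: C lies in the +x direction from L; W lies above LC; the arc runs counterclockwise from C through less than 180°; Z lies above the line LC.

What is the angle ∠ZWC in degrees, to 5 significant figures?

151.56°

L is at the origin; LC is horizontal with |LC| = 29.6 and C on the +x side, so C = (29.600, 0.0000). A1 meets LC tangentially, so WC is at right angles to LC, so W = C + (0, 8.8) = (29.600, 8.8000). Since WF ⟂ FZ (tangency), |WZ| = √(8.8² + 23.1²) = 24.719 regardless of where F sits on A1. So Z lies on both circle(L, 35.36) and circle(W, 24.719); the above-LC intersection is Z = (17.828, 30.537). F is the foot of the tangent from Z: F = (35.339, 15.471).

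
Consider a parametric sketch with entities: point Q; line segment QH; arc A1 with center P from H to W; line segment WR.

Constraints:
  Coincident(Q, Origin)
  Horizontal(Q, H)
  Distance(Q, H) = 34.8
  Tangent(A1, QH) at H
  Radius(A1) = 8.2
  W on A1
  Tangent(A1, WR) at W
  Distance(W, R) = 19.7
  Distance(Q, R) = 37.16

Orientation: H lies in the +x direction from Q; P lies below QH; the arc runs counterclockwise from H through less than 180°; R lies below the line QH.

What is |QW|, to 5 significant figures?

27.691

Q is at the origin; QH is horizontal with |QH| = 34.8 and H on the +x side, so H = (34.800, 0.0000). A1 meets QH tangentially, so PH is at right angles to QH, so P = H + (0, -8.2) = (34.800, -8.2000). Since PW ⟂ WR (tangency), |PR| = √(8.2² + 19.7²) = 21.338 regardless of where W sits on A1. So R lies on both circle(Q, 37.16) and circle(P, 21.338); the below-QH intersection is R = (25.237, -27.276). W is the foot of the tangent from R: W = (26.620, -7.6242).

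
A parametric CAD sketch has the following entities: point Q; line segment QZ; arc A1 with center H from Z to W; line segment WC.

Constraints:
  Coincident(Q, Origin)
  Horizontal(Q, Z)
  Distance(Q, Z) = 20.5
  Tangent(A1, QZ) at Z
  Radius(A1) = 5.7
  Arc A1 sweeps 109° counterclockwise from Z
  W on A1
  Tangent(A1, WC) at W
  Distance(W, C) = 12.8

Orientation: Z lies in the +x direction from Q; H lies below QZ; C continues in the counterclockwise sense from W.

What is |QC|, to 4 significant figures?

27.53

On A1, Z sits at bearing 90° from H; a 109° counterclockwise sweep puts W at bearing 199°, so W = H + 5.7·(cos 199°, sin 199°) = (15.11, -7.556). The tangent condition forces HW to be normal to WC, so WC runs along (−sin 199°, cos 199°); with |WC| = 12.8, C = (19.28, -19.66). Then |QC| = |C − Q| = 27.53.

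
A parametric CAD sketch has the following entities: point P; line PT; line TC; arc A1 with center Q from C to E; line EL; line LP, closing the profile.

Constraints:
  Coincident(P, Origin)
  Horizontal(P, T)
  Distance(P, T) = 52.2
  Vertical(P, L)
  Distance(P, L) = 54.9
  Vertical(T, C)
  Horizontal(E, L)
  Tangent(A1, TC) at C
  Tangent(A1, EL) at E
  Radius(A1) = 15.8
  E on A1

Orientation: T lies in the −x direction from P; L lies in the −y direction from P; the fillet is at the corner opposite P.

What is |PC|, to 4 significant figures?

65.22

The virtual corner opposite P is at (-52.20, -54.90). A1 meets TC tangentially, so QC is at right angles to TC and the tangent condition forces QE to be normal to EL, with radius 15.8, so the center Q sits 15.8 in from both sides at Q = (-36.40, -39.10). That places the tangent points at C = (-52.20, -39.10) on TC and E = (-36.40, -54.90) on EL. Then |PC| = |C − P| = 65.22.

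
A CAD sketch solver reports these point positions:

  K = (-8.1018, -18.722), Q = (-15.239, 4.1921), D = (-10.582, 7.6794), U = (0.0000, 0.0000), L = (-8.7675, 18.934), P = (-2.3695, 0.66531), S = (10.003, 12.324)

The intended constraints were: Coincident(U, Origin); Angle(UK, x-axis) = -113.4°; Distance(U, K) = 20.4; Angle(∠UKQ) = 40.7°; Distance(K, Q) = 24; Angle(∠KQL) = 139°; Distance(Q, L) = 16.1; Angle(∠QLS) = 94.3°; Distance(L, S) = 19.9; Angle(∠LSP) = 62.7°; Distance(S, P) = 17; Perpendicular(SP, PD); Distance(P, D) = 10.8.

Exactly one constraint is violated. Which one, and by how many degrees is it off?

Perpendicular(SP, PD) — off by 6.20°.

U = (0.00, 0.00) ✓; UK at -113.4° ✓; |UK| = 20.40 ✓; ∠UKQ = 40.70° ✓; |KQ| = 24.00 ✓; ∠KQL = 139.0° ✓; |QL| = 16.10 ✓; ∠QLS = 94.30° ✓; |LS| = 19.90 ✓; ∠LSP = 62.70° ✓; |SP| = 17.00 ✓; ∠(SP, PD) = 83.80° ✗; |PD| = 10.80 ✓.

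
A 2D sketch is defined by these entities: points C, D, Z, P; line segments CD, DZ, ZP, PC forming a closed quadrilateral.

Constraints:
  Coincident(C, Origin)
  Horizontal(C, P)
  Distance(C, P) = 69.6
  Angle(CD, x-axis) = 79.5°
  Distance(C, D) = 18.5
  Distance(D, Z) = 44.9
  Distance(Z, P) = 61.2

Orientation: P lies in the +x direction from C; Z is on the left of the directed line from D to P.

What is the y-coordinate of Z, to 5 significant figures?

50.307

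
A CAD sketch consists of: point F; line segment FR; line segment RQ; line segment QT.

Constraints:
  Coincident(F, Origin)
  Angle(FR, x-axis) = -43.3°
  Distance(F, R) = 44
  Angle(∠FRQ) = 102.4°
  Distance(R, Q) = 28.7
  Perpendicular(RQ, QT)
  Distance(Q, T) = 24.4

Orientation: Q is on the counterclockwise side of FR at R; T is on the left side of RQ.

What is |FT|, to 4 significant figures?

42.43

F is at the origin; FR runs at -43.3° with length 44.0, so R = 44.0·(cos -43.3°, sin -43.3°) = (32.02, -30.18). ∠FRQ = 102.4°, so RQ runs at -43.3° + (180° − 102.4°) = 34.30° from the x-axis; with |RQ| = 28.7, Q = R + 28.7·(cos 34.30°, sin 34.30°) = (55.73, -14.00). The perpendicularity gives QT at right angles to RQ; with |QT| = 24.4 on the left of RQ, T = Q + 24.4·(-0.5635, 0.8261) = (41.98, 6.154). Then |FT| = |T − F| = 42.43.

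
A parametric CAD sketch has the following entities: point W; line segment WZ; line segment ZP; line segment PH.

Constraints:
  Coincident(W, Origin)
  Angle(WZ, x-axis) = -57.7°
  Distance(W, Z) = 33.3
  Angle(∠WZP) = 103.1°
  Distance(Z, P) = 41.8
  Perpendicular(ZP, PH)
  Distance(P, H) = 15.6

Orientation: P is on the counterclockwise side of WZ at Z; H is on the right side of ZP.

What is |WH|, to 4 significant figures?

68.86

W is at the origin; WZ runs at -57.7° with length 33.3, so Z = 33.3·(cos -57.7°, sin -57.7°) = (17.79, -28.15). ∠WZP = 103.1°, so ZP runs at -57.7° + (180° − 103.1°) = 19.20° from the x-axis; with |ZP| = 41.8, P = Z + 41.8·(cos 19.20°, sin 19.20°) = (57.27, -14.40). ZP ⟂ PH; with |PH| = 15.6 on the right of ZP, H = P + 15.6·(0.3289, -0.9444) = (62.40, -29.13). Then |WH| = |H − W| = 68.86.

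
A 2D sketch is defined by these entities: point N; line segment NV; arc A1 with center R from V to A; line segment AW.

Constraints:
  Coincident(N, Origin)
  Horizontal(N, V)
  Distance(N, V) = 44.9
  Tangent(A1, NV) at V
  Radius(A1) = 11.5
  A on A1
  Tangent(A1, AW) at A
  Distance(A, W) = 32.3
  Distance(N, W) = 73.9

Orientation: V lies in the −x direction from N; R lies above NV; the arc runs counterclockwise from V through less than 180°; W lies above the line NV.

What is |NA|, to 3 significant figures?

42.2

Checks: ∠(RV, VN) = 90.00° ✓; |RV| = 11.50 ✓; |RA| = 11.50 ✓; ∠(RA, AW) = 90.00° ✓; |AW| = 32.30 ✓; |NW| = 73.90 ✓.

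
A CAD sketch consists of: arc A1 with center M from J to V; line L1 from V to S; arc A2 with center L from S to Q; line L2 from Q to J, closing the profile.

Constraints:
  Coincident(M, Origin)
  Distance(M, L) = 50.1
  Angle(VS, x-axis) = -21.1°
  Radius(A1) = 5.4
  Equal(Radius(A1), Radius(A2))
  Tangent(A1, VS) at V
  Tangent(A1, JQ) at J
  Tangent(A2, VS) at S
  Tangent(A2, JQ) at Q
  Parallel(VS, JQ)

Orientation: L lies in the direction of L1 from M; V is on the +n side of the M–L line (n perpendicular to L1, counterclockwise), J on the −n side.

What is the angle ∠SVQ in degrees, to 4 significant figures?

12.17°

The slot axis is L1's direction at -21.1°, so u = (cos -21.1°, sin -21.1°) = (0.9330, -0.3600) and n = (−sin -21.1°, cos -21.1°) = (0.3600, 0.9330). M is at the origin and L lies 50.1 along u from M, so L = 50.1·u = (46.74, -18.04). Tangency of A1 to both parallel lines with radius 5.4 puts V and J at M ± 5.4·n: V = (1.944, 5.038), J = (-1.944, -5.038). Equal radii place S and Q the same way about L: S = L + 5.4·n = (48.68, -13.00), Q = L − 5.4·n = (44.80, -23.07). Then cos ∠SVQ = VS·VQ / (|VS||VQ|), giving 12.17°.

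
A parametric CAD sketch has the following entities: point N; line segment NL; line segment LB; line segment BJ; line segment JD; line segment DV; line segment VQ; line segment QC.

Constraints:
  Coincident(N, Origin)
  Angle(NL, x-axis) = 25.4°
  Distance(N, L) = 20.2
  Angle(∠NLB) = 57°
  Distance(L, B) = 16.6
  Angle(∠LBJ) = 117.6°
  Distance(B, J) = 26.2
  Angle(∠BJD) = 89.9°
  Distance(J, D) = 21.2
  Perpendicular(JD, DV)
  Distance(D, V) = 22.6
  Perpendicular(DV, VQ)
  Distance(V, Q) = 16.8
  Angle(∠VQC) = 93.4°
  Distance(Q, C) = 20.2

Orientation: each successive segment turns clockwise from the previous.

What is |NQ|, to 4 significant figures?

12.22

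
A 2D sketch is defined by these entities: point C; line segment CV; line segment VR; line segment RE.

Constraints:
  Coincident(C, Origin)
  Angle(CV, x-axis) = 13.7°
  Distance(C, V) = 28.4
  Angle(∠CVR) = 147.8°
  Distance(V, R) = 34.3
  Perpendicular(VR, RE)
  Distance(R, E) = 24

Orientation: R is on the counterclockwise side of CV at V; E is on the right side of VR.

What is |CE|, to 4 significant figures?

70.24

C is at the origin; CV runs at 13.7° with length 28.4, so V = 28.4·(cos 13.7°, sin 13.7°) = (27.59, 6.726). ∠CVR = 147.8°, so VR runs at 13.7° + (180° − 147.8°) = 45.90° from the x-axis; with |VR| = 34.3, R = V + 34.3·(cos 45.90°, sin 45.90°) = (51.46, 31.36). VR ⟂ RE; with |RE| = 24.0 on the right of VR, E = R + 24.0·(0.7181, -0.6959) = (68.70, 14.66). Then |CE| = |E − C| = 70.24.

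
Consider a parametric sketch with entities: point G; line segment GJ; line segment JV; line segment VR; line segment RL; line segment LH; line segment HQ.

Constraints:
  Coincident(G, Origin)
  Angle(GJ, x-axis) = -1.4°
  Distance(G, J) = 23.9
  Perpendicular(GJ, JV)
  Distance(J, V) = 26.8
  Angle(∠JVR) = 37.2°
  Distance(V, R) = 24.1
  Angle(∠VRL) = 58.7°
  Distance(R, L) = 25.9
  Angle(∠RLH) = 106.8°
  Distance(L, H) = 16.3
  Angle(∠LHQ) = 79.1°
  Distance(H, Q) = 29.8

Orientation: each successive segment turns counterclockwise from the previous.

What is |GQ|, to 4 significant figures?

28.79

∠RLH = 106.8° gives LH at 65.90° from the x-axis; with |LH| = 16.3, H = (41.86, 18.96). ∠LHQ = 79.1° gives HQ at 166.8° from the x-axis; with |HQ| = 29.8, Q = (12.85, 25.77). Then |GQ| = |Q − G| = 28.79.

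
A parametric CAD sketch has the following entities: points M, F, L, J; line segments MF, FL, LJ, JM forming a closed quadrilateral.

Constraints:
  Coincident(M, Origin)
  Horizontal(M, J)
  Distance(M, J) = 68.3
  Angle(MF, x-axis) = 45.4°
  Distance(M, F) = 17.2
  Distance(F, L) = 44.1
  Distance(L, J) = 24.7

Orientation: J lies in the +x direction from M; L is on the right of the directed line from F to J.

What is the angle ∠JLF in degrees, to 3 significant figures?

110°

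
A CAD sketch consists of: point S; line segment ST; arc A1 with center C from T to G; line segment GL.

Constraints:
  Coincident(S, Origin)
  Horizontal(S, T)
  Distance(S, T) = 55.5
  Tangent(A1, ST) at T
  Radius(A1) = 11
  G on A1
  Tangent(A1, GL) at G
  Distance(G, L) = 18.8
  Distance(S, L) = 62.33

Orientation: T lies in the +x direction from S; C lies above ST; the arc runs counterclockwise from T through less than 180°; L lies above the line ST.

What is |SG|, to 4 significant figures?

66.68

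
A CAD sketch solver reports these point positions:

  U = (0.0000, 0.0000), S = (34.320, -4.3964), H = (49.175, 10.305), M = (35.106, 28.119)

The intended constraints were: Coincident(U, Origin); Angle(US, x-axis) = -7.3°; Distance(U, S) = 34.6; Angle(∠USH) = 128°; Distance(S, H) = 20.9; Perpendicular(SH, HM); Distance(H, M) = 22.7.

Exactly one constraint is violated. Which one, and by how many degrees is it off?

Perpendicular(SH, HM) — off by 6.40°.

U = (0.00, 0.00) ✓; US at -7.300° ✓; |US| = 34.60 ✓; ∠USH = 128.0° ✓; |SH| = 20.90 ✓; ∠(SH, HM) = 83.60° ✗; |HM| = 22.70 ✓.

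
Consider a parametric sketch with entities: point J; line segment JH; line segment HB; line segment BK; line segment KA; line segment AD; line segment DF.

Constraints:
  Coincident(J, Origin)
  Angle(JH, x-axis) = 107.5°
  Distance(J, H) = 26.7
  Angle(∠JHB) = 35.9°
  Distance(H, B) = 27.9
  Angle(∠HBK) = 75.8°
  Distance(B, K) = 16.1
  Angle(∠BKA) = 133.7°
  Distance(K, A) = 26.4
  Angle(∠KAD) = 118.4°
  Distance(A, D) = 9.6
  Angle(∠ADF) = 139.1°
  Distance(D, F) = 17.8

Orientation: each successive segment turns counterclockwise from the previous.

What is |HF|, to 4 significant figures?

13.96

J is at the origin; JH runs at 107.5° with length 26.7, so H = (-8.029, 25.46). ∠JHB = 35.9° gives HB at -108.4° from the x-axis; with |HB| = 27.9, B = (-16.84, -1.009). ∠HBK = 75.8° gives BK at -4.200° from the x-axis; with |BK| = 16.1, K = (-0.7787, -2.189). ∠BKA = 133.7° gives KA at 42.10° from the x-axis; with |KA| = 26.4, A = (18.81, 15.51). ∠KAD = 118.4° gives AD at 103.7° from the x-axis; with |AD| = 9.6, D = (16.54, 24.84). ∠ADF = 139.1° gives DF at 144.6° from the x-axis; with |DF| = 17.8, F = (2.027, 35.15). Then |HF| = |F − H| = 13.96.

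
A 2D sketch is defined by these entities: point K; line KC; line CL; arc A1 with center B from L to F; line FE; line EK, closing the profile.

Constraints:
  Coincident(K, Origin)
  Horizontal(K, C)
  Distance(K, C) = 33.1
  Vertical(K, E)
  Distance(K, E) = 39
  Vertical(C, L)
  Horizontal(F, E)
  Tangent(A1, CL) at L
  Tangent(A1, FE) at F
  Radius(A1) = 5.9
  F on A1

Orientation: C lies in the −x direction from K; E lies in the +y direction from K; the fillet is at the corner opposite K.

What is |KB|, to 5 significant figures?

42.842

K is at the origin; K and C share the same y with |KC| = 33.1 and C on the −x side, so C = (-33.100, 0.0000). KE is vertical with |KE| = 39.0 and E on the +y side, so E = (0.0000, 39.000). The virtual corner opposite K is at (-33.100, 39.000). A1 meets CL tangentially, so BL is at right angles to CL and since A1 is tangent to FE there, BF ⟂ FE, with radius 5.9, so the center B sits 5.9 in from both sides at B = (-27.200, 33.100). Then |KB| = |B − K| = 42.842.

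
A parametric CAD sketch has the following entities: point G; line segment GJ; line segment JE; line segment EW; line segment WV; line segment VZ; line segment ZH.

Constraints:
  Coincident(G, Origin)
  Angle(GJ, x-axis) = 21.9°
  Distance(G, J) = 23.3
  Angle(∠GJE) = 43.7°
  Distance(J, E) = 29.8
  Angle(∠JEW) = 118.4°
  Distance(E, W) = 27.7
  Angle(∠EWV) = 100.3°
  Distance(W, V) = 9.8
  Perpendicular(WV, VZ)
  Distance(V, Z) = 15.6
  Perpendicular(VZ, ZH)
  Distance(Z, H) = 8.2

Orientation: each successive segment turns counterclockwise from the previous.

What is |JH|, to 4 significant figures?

34.59

G is at the origin; GJ runs at 21.9° with length 23.3, so J = (21.62, 8.691). ∠GJE = 43.7° gives JE at 158.2° from the x-axis; with |JE| = 29.8, E = (-6.050, 19.76). ∠JEW = 118.4° gives EW at -140.2° from the x-axis; with |EW| = 27.7, W = (-27.33, 2.026). ∠EWV = 100.3° gives WV at -60.50° from the x-axis; with |WV| = 9.8, V = (-22.51, -6.503). WV ⟂ VZ, so VZ runs at 29.50°; with |VZ| = 15.6, Z = (-8.928, 1.179). The perpendicularity gives ZH at right angles to VZ, so ZH runs at 119.5°; with |ZH| = 8.2, H = (-12.97, 8.316). Then |JH| = |H − J| = 34.59.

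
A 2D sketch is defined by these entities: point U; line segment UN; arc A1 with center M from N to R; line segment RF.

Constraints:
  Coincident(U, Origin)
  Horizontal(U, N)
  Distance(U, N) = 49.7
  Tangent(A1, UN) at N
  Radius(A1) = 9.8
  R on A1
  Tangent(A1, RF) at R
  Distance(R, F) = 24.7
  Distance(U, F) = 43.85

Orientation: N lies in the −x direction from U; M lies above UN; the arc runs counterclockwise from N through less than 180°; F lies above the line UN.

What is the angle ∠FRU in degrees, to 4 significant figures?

79.55°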